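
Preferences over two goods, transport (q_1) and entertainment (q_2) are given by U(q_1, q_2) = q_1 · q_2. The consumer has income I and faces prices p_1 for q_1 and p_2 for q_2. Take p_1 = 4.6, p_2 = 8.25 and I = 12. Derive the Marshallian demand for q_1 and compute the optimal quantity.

q_1* = 1.3043

Tangency: MRS = q_2/q_1 = p_1/p_2.
So p_2·q_2 = p_1·q_1; combined with the budget, a share 0.5 of income goes to q_1.
Demand: q_1*(p_1,p_2,I) = 0.5·I/p_1 and q_2* = 0.5·I/p_2.
At p_1=4.6, p_2=8.25, I=12: q_1* = 0.5·12/4.6 = 1.3043.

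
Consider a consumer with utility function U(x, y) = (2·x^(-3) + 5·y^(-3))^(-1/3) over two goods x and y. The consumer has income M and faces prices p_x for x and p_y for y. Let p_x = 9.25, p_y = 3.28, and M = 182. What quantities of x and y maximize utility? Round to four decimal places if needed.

x* = 12.4703, y* = 20.3202

Substitute y = (y/x)·x into the budget: x* = M/(p_x + p_y·(y/x)).
Numerically y/x = 1.629491, so x* = 182/(9.25 + 3.28·1.629491) = 12.4703 and y* = 1.629491·12.4703 = 20.3202.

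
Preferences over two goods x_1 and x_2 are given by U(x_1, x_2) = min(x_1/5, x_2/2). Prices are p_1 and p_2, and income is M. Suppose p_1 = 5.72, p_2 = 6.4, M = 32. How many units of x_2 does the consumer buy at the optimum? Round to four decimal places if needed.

With perfect complements, no substitution: consume in ratio x_1:x_2 = 5:2.
Budget: p_1·x_1 + p_2·(2/5)·x_1 = M, so (5·p_1 + 2·p_2)·x_1 = 5·M.
Demand: x_1*(p_1,p_2,M) = 5·M/(5·p_1 + 2·p_2), x_2* = 2·M/(5·p_1 + 2·p_2).
Here 5·5.72 + 2·6.4 = 41.4, giving x_2* = 1.5459.

x_2* = 1.5459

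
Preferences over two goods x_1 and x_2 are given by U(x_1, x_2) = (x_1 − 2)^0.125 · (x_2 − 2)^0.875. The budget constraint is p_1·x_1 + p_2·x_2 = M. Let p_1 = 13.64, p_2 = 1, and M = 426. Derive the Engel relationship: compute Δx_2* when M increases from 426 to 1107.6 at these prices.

After buying the subsistence bundle (2, 2), a share 0.125 of the remaining income goes to x_1: x_1* = 2 + 0.125·(M − 2p_1 − 2p_2)/p_1.
Discretionary income = 426 − 2·13.64 − 2·1 = 396.72; x_2* = 2 + 0.875·396.72/1 = 349.13.
At M' = 1107.6: x_2* = 945.53. Change: 945.53 − 349.13 = 596.4.

Δx_2* = 596.4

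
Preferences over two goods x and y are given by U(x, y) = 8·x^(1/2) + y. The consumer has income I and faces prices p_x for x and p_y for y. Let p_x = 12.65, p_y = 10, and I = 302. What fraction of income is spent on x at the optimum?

Plugging in: x* = (4·10/12.65)² = 9.9986, y* = 17.5518.
Expenditure on x: 12.65·9.9986 = 126.4822; share = 0.4188.

share on x = 0.4188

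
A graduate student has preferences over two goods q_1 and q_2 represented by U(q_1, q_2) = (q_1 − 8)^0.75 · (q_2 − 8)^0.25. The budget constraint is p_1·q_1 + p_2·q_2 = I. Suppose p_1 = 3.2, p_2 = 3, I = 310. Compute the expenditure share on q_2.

share on q_2 = 0.2874

This is Cobb-Douglas in (q_1−8, q_2−8): tangency gives 0.75·p_2·(q_2−8) = 0.25·p_1·(q_1−8).
After buying the subsistence bundle (8, 8), a share 0.75 of the remaining income goes to q_1: q_1* = 8 + 0.75·(I − 8p_1 − 8p_2)/p_1.
Discretionary income = 310 − 8·3.2 − 8·3 = 260.4; q_1* = 8 + 0.75·260.4/3.2 = 69.0312; q_2* = 8 + 0.25·260.4/3 = 29.7.
Expenditure on q_2: 3·29.7 = 89.1; share = 0.2874.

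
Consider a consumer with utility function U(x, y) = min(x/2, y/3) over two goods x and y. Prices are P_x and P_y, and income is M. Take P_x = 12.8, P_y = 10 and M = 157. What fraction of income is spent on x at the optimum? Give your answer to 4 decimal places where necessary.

Demand: x*(P_x,P_y,M) = 2·M/(2·P_x + 3·P_y), y* = 3·M/(2·P_x + 3·P_y).
Here 2·12.8 + 3·10 = 55.6, giving x* = 5.6475 and y* = 8.4712.
Expenditure on x: 12.8·5.6475 = 72.2878; share = 0.4604.

share on x = 0.4604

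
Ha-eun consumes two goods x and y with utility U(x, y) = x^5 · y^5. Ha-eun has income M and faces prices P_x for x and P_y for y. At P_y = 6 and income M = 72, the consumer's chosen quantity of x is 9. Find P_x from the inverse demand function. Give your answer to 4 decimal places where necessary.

The MRS is y/x. Set MRS = P_x/P_y.
So 5·P_y·y = 5·P_x·x; combined with the budget, a share 0.5 of income goes to x.
Demand: x*(P_x,P_y,M) = 0.5·M/P_x and y* = 0.5·M/P_y.
Set x* = 9 in the demand function and solve for P_x: P_x = 4.

P_x = 4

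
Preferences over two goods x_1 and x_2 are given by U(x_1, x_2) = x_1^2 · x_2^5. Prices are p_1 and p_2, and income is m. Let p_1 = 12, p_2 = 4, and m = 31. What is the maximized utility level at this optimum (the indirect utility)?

V = 2831.9993

MU_x_1/MU_x_2 = (2·x_2)/(5·x_1); tangency sets this equal to p_1/p_2.
Rearranging, p_2·x_2 = (5/2)·p_1·x_1. Substituting into the budget gives p_1·x_1·(1 + (5/2)) = m.
Demand: x_1*(p_1,p_2,m) = 2/7·m/p_1 and x_2* = 5/7·m/p_2.
At p_1=12, p_2=4, m=31: x_1* = 2/7·31/12 = 0.7381, x_2* = 5.5357.
Utility at the optimum: U(0.7381, 5.5357) = 2831.9993.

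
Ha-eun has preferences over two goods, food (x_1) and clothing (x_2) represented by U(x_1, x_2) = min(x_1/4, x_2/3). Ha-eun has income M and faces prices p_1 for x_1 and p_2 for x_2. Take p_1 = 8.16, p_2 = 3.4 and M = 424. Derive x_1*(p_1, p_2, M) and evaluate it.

Demand: x_1*(p_1,p_2,M) = 4·M/(4·p_1 + 3·p_2), x_2* = 3·M/(4·p_1 + 3·p_2).
Here 4·8.16 + 3·3.4 = 42.84, giving x_1* = 39.5892.

x_1* = 39.5892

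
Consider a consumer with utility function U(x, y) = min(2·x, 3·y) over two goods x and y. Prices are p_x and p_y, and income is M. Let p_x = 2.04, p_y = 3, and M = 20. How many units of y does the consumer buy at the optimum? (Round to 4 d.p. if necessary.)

Demand: x*(p_x,p_y,M) = 3·M/(3·p_x + 2·p_y), y* = 2·M/(3·p_x + 2·p_y).
Here 3·2.04 + 2·3 = 12.12, giving y* = 3.3003.

y* = 3.3003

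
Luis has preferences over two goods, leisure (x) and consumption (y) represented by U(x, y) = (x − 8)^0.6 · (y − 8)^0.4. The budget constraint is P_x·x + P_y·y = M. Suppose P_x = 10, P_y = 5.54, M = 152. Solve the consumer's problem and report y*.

Substituting into the budget: x* = 8 + 0.6·(M − 8·P_x − 8·P_y)/P_x, and y* = 8 + 0.4·(…)/P_y.
Discretionary income = 152 − 8·10 − 8·5.54 = 27.68; y* = 8 + 0.4·27.68/5.54 = 9.9986.

y* = 9.9986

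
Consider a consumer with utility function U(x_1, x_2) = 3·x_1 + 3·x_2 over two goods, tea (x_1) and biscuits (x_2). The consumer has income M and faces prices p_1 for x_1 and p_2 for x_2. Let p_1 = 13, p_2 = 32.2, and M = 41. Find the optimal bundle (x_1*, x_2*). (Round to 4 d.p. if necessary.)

Perfect substitutes: compare marginal utility per dollar. 3/p_1 vs 3/p_2 → 0.2308 vs 0.0932.
x_1 gives more utility per dollar, so spend all income on x_1: x_1* = M/p_1, x_2* = 0.
Numerically: x_1* = 3.1538, x_2* = 0.

x_1* = 3.1538, x_2* = 0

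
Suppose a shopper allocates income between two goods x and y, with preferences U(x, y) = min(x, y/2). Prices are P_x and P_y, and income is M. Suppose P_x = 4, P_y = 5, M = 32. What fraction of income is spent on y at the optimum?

share on y = 0.7143

With perfect complements, no substitution: consume in ratio x:y = 1:2.
Budget: P_x·x + P_y·2·x = M, so (P_x + 2·P_y)·x = M.
Demand: x*(P_x,P_y,M) = M/(P_x + 2·P_y), y* = 2·M/(P_x + 2·P_y).
Here 4 + 2·5 = 14, giving x* = 2.2857 and y* = 4.5714.
Expenditure on y: 5·4.5714 = 22.8571; share = 0.7143.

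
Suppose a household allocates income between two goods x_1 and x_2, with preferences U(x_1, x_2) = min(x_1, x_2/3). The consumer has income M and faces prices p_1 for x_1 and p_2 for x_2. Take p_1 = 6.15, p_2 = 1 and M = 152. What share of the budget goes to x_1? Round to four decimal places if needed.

share on x_1 = 0.6721

Leontief preferences: the optimum is at the kink where x_1/1 = x_2/3, i.e. x_2 = 3·x_1.
Budget: p_1·x_1 + p_2·3·x_1 = M, so (p_1 + 3·p_2)·x_1 = M.
Demand: x_1*(p_1,p_2,M) = M/(p_1 + 3·p_2), x_2* = 3·M/(p_1 + 3·p_2).
Here 6.15 + 3·1 = 9.15, giving x_1* = 16.612 and x_2* = 49.8361.
Expenditure on x_1: 6.15·16.612 = 102.1639; share = 0.6721.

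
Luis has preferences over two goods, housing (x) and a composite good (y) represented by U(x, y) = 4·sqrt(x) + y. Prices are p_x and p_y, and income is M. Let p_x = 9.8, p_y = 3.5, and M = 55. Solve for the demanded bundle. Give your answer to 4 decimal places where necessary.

MU_x = 2/√x, MU_y = 1. Tangency: 2/√x = p_x/p_y.
Thus x* = (2·p_y/p_x)² — independent of M — with the rest of income spent on y.
Plugging in: x* = (2·3.5/9.8)² = 0.5102, y* = 14.2857.

x* = 0.5102, y* = 14.2857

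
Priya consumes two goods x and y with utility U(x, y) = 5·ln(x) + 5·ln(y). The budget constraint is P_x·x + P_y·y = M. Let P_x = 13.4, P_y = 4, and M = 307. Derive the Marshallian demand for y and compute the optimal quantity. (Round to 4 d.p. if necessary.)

The MRS is y/x. Set MRS = P_x/P_y.
So 5·P_y·y = 5·P_x·x; combined with the budget, a share 0.5 of income goes to x.
Demand: x*(P_x,P_y,M) = 0.5·M/P_x and y* = 0.5·M/P_y.
At P_x=13.4, P_y=4, M=307: y* = 0.5·307/4 = 38.375.

y* = 38.375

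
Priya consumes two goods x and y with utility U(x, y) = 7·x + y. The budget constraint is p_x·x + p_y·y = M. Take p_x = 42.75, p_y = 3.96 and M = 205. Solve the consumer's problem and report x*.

x* = 0

Numerically: x* = 0, y* = 51.7677.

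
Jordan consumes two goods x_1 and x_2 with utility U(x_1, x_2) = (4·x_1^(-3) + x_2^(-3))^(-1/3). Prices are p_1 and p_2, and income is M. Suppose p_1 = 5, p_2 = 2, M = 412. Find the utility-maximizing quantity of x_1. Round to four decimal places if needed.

Substitute x_2 = (x_2/x_1)·x_1 into the budget: x_1* = M/(p_1 + p_2·(x_2/x_1)).
Numerically x_2/x_1 = 0.88914, so x_1* = 412/(5 + 2·0.88914) = 60.7824.

x_1* = 60.7824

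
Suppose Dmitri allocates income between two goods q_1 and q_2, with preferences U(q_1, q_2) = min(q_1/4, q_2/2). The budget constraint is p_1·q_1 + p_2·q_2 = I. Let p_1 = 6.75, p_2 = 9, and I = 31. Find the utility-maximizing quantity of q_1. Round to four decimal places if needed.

Leontief preferences: the optimum is at the kink where q_1/4 = q_2/2, i.e. q_2 = (1/2)·q_1.
Budget: p_1·q_1 + p_2·(1/2)·q_1 = I, so (4·p_1 + 2·p_2)·q_1 = 4·I.
Demand: q_1*(p_1,p_2,I) = 4·I/(4·p_1 + 2·p_2), q_2* = 2·I/(4·p_1 + 2·p_2).
Here 4·6.75 + 2·9 = 45, giving q_1* = 2.7556.

q_1* = 2.7556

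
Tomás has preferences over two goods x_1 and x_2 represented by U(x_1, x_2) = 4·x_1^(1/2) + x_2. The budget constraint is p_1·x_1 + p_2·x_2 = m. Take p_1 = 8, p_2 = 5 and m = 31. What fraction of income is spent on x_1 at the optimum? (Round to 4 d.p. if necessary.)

share on x_1 = 0.4032

Set MRS = p_1/p_2: 2·x_1^(−1/2) = p_1/p_2.
Solve: √x_1 = 2·p_2/p_1, so x_1*(p_1,p_2) = (2·p_2/p_1)², and x_2* = (m − p_1·x_1*)/p_2.
Plugging in: x_1* = (2·5/8)² = 1.5625, x_2* = 3.7.
Expenditure on x_1: 8·1.5625 = 12.5; share = 0.4032.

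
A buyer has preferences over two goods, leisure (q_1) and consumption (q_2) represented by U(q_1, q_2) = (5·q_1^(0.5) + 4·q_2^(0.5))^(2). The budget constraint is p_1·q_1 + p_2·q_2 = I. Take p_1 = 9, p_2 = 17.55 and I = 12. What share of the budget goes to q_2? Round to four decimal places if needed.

From the CES first-order condition, (5/4)·(q_2/q_1)^(0.5) = p_1/p_2.
Hence q_2/q_1 = ((4/5)·p_1/p_2)^(1/(0.5)), i.e. raised to the 2 power.
Substitute q_2 = (q_2/q_1)·q_1 into the budget: q_1* = I/(p_1 + p_2·(q_2/q_1)).
Numerically q_2/q_1 = 0.16831, so q_1* = 12/(9 + 17.55·0.16831) = 1.0039 and q_2* = 0.16831·1.0039 = 0.169.
Expenditure on q_2: 17.55·0.169 = 2.9653; share = 0.2471.

share on q_2 = 0.2471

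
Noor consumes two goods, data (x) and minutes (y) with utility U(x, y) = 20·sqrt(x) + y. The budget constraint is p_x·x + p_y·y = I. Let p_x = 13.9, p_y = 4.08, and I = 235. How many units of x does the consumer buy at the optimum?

x* = 8.6157

Utility is quasi-linear in y; the FOC for x is 10/√x = p_x/p_y.
Solve: √x = 10·p_y/p_x, so x*(p_x,p_y) = (10·p_y/p_x)², and y* = (I − p_x·x*)/p_y.
Plugging in: x* = (10·4.08/13.9)² = 8.6157.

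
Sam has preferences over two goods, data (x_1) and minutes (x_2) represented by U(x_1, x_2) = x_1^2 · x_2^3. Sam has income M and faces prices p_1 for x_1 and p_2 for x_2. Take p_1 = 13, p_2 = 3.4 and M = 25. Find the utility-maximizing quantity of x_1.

The MRS is (2/3)·x_2/x_1. Set MRS = p_1/p_2.
So 2·p_2·x_2 = 3·p_1·x_1; combined with the budget, a share 0.4 of income goes to x_1.
Demand: x_1*(p_1,p_2,M) = 0.4·M/p_1 and x_2* = 0.6·M/p_2.
At p_1=13, p_2=3.4, M=25: x_1* = 0.4·25/13 = 0.7692.

x_1* = 0.7692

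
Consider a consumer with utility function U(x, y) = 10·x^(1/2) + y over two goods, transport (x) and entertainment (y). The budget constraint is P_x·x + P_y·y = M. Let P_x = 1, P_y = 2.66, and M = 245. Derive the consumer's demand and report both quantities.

Utility is quasi-linear in y; the FOC for x is 5/√x = P_x/P_y.
Solve: √x = 5·P_y/P_x, so x*(P_x,P_y) = (5·P_y/P_x)², and y* = (M − P_x·x*)/P_y.
Plugging in: x* = (5·2.66/1)² = 176.89, y* = 25.6053.

x* = 176.89, y* = 25.6053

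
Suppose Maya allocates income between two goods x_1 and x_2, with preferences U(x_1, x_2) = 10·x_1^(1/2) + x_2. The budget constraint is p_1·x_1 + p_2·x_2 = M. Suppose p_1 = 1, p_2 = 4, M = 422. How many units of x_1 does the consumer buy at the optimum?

Plugging in: x_1* = (5·4/1)² = 400.

x_1* = 400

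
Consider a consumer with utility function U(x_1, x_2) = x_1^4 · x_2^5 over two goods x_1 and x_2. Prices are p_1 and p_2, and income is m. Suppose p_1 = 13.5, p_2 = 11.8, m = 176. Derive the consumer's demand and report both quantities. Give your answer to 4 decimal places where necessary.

x_1* = 5.7942, x_2* = 8.2863

MU_x_1/MU_x_2 = (4·x_2)/(5·x_1); tangency sets this equal to p_1/p_2.
Rearranging, p_2·x_2 = (5/4)·p_1·x_1. Substituting into the budget gives p_1·x_1·(1 + (5/4)) = m.
Demand: x_1*(p_1,p_2,m) = 4/9·m/p_1 and x_2* = 5/9·m/p_2.
At p_1=13.5, p_2=11.8, m=176: x_1* = 4/9·176/13.5 = 5.7942, x_2* = 8.2863.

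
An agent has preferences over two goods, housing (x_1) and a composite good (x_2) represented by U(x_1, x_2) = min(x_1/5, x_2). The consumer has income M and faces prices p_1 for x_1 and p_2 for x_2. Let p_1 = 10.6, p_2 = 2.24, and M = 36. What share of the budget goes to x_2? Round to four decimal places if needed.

share on x_2 = 0.0406

Leontief preferences: the optimum is at the kink where x_1/5 = x_2/1, i.e. x_2 = (1/5)·x_1.
Budget: p_1·x_1 + p_2·(1/5)·x_1 = M, so (5·p_1 + p_2)·x_1 = 5·M.
Demand: x_1*(p_1,p_2,M) = 5·M/(5·p_1 + p_2), x_2* = M/(5·p_1 + p_2).
Here 5·10.6 + 2.24 = 55.24, giving x_1* = 3.2585 and x_2* = 0.6517.
Expenditure on x_2: 2.24·0.6517 = 1.4598; share = 0.0406.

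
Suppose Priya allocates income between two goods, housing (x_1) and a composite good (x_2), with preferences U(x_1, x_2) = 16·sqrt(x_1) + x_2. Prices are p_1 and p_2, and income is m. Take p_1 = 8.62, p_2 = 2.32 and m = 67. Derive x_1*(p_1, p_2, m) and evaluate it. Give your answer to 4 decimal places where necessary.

Set MRS = p_1/p_2: 8·x_1^(−1/2) = p_1/p_2.
Thus x_1* = (8·p_2/p_1)² — independent of m — with the rest of income spent on x_2.
Plugging in: x_1* = (8·2.32/8.62)² = 4.636.

x_1* = 4.636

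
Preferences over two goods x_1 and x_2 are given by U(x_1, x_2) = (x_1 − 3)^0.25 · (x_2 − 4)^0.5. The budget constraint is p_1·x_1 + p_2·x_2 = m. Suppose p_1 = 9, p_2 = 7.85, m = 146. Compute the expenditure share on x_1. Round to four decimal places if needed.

share on x_1 = 0.3849

MRS = (1/2)·(x_2−4)/(x_1−3). Tangency with p_1/p_2 gives x_2−4 = 2·(p_1/p_2)·(x_1−3).
Substituting into the budget: x_1* = 3 + 1/3·(m − 3·p_1 − 4·p_2)/p_1, and x_2* = 4 + 2/3·(…)/p_2.
Discretionary income = 146 − 3·9 − 4·7.85 = 87.6; x_1* = 3 + 1/3·87.6/9 = 6.2444; x_2* = 4 + 2/3·87.6/7.85 = 11.4395.
Expenditure on x_1: 9·6.2444 = 56.2; share = 0.3849.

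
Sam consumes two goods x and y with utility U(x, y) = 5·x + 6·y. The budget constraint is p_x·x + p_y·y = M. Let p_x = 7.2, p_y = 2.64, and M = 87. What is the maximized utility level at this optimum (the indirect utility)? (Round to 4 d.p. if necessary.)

Numerically: x* = 0, y* = 32.9545.
Utility at the optimum: U(0, 32.9545) = 197.7273.

V = 197.7273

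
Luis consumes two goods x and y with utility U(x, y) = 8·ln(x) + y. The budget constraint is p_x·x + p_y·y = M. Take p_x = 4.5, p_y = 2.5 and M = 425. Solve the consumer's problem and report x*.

MU_x = 8/x, MU_y = 1. Tangency: 8/x = p_x/p_y.
So x*(p_x,p_y) = 8·p_y/p_x, independent of income; and y* = (M − 8·p_y)/p_y.
At the given prices: x* = 8·2.5/4.5 = 4.4444.

x* = 4.4444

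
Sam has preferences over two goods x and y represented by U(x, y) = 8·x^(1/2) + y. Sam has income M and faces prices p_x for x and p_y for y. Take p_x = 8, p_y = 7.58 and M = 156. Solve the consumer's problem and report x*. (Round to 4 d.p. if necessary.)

Thus x* = (4·p_y/p_x)² — independent of M — with the rest of income spent on y.
Plugging in: x* = (4·7.58/8)² = 14.3641.

x* = 14.3641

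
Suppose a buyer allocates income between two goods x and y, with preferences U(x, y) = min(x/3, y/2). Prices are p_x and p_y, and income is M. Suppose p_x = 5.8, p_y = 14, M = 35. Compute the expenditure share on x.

Demand: x*(p_x,p_y,M) = 3·M/(3·p_x + 2·p_y), y* = 2·M/(3·p_x + 2·p_y).
Here 3·5.8 + 2·14 = 45.4, giving x* = 2.3128 and y* = 1.5419.
Expenditure on x: 5.8·2.3128 = 13.4141; share = 0.3833.

share on x = 0.3833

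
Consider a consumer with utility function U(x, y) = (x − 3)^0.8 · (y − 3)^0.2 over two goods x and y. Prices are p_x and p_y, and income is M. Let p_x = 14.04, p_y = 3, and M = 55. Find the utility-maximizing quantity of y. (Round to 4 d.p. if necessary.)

y* = 3.2587

Discretionary income = 55 − 3·14.04 − 3·3 = 3.88; y* = 3 + 0.2·3.88/3 = 3.2587.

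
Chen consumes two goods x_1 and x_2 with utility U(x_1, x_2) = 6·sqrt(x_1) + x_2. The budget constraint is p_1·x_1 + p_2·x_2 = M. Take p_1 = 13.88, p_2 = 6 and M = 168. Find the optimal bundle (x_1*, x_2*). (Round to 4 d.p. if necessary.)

Utility is quasi-linear in x_2; the FOC for x_1 is 3/√x_1 = p_1/p_2.
Solve: √x_1 = 3·p_2/p_1, so x_1*(p_1,p_2) = (3·p_2/p_1)², and x_2* = (M − p_1·x_1*)/p_2.
Plugging in: x_1* = (3·6/13.88)² = 1.6818, x_2* = 24.1095.

x_1* = 1.6818, x_2* = 24.1095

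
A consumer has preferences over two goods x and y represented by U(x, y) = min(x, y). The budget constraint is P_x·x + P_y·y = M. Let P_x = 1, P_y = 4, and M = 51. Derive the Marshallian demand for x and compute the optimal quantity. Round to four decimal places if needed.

x* = 10.2

With perfect complements, no substitution: consume in ratio x:y = 1:1.
Budget: P_x·x + P_y·x = M, so (P_x + P_y)·x = M.
Demand: x*(P_x,P_y,M) = M/(P_x + P_y), y* = M/(P_x + P_y).
Here 1 + 4 = 5, giving x* = 10.2.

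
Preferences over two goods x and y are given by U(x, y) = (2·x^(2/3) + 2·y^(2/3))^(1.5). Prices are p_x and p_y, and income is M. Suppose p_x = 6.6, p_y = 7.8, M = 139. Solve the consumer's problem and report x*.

From the CES first-order condition, (y/x)^(1/3) = p_x/p_y.
Solve for the ratio: y/x = [p_x/p_y]^(3).
Substitute y = (y/x)·x into the budget: x* = M/(p_x + p_y·(y/x)).
Numerically y/x = 0.605826, so x* = 139/(6.6 + 7.8·0.605826) = 12.2732.

x* = 12.2732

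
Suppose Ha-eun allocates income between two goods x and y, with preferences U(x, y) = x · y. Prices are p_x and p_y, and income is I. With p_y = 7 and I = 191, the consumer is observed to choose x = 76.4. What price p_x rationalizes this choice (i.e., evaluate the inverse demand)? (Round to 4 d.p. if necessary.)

p_x = 1.25

The MRS is y/x. Set MRS = p_x/p_y.
Rearranging, p_y·y = p_x·x. Substituting into the budget gives p_x·x·(1 + 1) = I.
Demand: x*(p_x,p_y,I) = 0.5·I/p_x and y* = 0.5·I/p_y.
Set x* = 76.4 in the demand function and solve for p_x: p_x = 1.25.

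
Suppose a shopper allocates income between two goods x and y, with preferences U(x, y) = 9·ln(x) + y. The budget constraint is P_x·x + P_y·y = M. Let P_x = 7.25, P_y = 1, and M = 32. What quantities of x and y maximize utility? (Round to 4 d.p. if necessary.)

Set MRS = P_x/P_y: (9/x)/1 = P_x/P_y.
So x*(P_x,P_y) = 9·P_y/P_x, independent of income; and y* = (M − 9·P_y)/P_y.
At the given prices: x* = 9·1/7.25 = 1.2414, and y* = 23.

x* = 1.2414, y* = 23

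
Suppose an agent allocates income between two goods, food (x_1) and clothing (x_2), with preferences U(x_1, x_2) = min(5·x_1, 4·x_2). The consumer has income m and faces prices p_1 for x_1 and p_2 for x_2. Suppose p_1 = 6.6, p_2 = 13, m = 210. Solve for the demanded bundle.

Leontief preferences: the optimum is at the kink where x_1/4 = x_2/5, i.e. x_2 = (5/4)·x_1.
Budget: p_1·x_1 + p_2·(5/4)·x_1 = m, so (4·p_1 + 5·p_2)·x_1 = 4·m.
Demand: x_1*(p_1,p_2,m) = 4·m/(4·p_1 + 5·p_2), x_2* = 5·m/(4·p_1 + 5·p_2).
Here 4·6.6 + 5·13 = 91.4, giving x_1* = 9.1904 and x_2* = 11.488.

x_1* = 9.1904, x_2* = 11.488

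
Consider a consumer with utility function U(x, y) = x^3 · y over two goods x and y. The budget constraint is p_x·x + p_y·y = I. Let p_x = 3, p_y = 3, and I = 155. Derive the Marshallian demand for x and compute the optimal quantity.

x* = 38.75

The MRS is 3·y/x. Set MRS = p_x/p_y.
So 3·p_y·y = p_x·x; combined with the budget, a share 0.75 of income goes to x.
Demand: x*(p_x,p_y,I) = 0.75·I/p_x and y* = 0.25·I/p_y.
At p_x=3, p_y=3, I=155: x* = 0.75·155/3 = 38.75.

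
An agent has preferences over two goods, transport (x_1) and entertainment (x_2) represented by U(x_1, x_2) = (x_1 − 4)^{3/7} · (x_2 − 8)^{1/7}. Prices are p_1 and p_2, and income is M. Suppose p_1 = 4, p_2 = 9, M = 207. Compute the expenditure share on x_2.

After buying the subsistence bundle (4, 8), a share 0.75 of the remaining income goes to x_1: x_1* = 4 + 0.75·(M − 4p_1 − 8p_2)/p_1.
Discretionary income = 207 − 4·4 − 8·9 = 119; x_1* = 4 + 0.75·119/4 = 26.3125; x_2* = 8 + 0.25·119/9 = 11.3056.
Expenditure on x_2: 9·11.3056 = 101.75; share = 0.4915.

share on x_2 = 0.4915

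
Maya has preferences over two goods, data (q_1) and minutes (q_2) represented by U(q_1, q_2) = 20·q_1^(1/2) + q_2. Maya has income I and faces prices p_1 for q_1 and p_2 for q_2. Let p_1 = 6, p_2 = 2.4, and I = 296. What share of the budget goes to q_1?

share on q_1 = 0.3243

Set MRS = p_1/p_2: 10·q_1^(−1/2) = p_1/p_2.
Solve: √q_1 = 10·p_2/p_1, so q_1*(p_1,p_2) = (10·p_2/p_1)², and q_2* = (I − p_1·q_1*)/p_2.
Plugging in: q_1* = (10·2.4/6)² = 16, q_2* = 83.3333.
Expenditure on q_1: 6·16 = 96; share = 0.3243.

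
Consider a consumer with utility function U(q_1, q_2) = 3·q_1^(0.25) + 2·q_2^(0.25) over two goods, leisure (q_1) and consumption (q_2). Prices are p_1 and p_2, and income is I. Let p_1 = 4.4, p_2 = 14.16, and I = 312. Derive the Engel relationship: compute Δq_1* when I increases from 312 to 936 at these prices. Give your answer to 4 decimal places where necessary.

MRS = MU_q_1/MU_q_2 = (3/2)·(q_2/q_1)^(0.75). Set equal to p_1/p_2.
Hence q_2/q_1 = ((2/3)·p_1/p_2)^(1/(0.75)), i.e. raised to the 4/3 power.
With the ratio pinned down, the budget gives q_1* = I/(p_1 + p_2·(q_2/q_1)) and q_2* = (q_2/q_1)·q_1*.
Numerically q_2/q_1 = 0.122574, so q_1* = 312/(4.4 + 14.16·0.122574) = 50.8504.
At I' = 936: q_1* = 152.5512. Change: 152.5512 − 50.8504 = 101.7008.

Δq_1* = 101.7008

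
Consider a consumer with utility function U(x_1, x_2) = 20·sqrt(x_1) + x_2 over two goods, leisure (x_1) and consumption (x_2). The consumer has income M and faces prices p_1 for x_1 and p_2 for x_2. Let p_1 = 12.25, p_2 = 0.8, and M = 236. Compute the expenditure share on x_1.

share on x_1 = 0.0221

Utility is quasi-linear in x_2; the FOC for x_1 is 10/√x_1 = p_1/p_2.
Solve: √x_1 = 10·p_2/p_1, so x_1*(p_1,p_2) = (10·p_2/p_1)², and x_2* = (M − p_1·x_1*)/p_2.
Plugging in: x_1* = (10·0.8/12.25)² = 0.4265, x_2* = 288.4694.
Expenditure on x_1: 12.25·0.4265 = 5.2245; share = 0.0221.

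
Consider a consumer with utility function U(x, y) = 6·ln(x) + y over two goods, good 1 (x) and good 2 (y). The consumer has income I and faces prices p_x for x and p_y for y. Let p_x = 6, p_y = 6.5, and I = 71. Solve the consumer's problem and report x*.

MU_x = 6/x, MU_y = 1. Tangency: 6/x = p_x/p_y.
So x*(p_x,p_y) = 6·p_y/p_x, independent of income; and y* = (I − 6·p_y)/p_y.
At the given prices: x* = 6·6.5/6 = 6.5.

x* = 6.5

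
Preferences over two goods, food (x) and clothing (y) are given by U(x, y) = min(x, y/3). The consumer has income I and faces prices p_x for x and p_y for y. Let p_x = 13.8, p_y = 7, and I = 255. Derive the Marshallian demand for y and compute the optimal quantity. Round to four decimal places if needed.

y* = 21.9828

Demand: x*(p_x,p_y,I) = I/(p_x + 3·p_y), y* = 3·I/(p_x + 3·p_y).
Here 13.8 + 3·7 = 34.8, giving y* = 21.9828.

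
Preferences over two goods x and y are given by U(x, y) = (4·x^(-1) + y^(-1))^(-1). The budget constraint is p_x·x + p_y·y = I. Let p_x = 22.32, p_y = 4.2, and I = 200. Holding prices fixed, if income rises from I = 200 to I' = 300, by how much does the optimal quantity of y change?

MRS = MU_x/MU_y = 4·(y/x)^(2). Set equal to p_x/p_y.
Solve for the ratio: y/x = [(1/4)·p_x/p_y]^(0.5).
With the ratio pinned down, the budget gives x* = I/(p_x + p_y·(y/x)) and y* = (y/x)·x*.
Numerically y/x = 1.152637, so x* = 200/(22.32 + 4.2·1.152637) = 7.3635 and y* = 1.152637·7.3635 = 8.4874.
At I' = 300: y* = 12.7311. Change: 12.7311 − 8.4874 = 4.2437.

Δy* = 4.2437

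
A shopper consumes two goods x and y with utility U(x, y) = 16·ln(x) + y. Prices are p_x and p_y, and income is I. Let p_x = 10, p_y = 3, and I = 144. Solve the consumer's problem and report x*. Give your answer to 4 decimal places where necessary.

MU_x = 16/x, MU_y = 1. Tangency: 16/x = p_x/p_y.
So x*(p_x,p_y) = 16·p_y/p_x, independent of income; and y* = (I − 16·p_y)/p_y.
At the given prices: x* = 16·3/10 = 4.8.

x* = 4.8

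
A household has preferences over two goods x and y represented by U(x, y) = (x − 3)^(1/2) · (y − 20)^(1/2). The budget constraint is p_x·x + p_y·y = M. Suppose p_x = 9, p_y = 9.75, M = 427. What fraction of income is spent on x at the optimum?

Substituting into the budget: x* = 3 + 0.5·(M − 3·p_x − 20·p_y)/p_x, and y* = 20 + 0.5·(…)/p_y.
Discretionary income = 427 − 3·9 − 20·9.75 = 205; x* = 3 + 0.5·205/9 = 14.3889; y* = 20 + 0.5·205/9.75 = 30.5128.
Expenditure on x: 9·14.3889 = 129.5; share = 0.3033.

share on x = 0.3033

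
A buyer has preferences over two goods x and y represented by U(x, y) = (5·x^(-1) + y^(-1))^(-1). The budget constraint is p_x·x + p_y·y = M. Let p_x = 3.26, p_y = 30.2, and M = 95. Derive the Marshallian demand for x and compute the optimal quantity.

With the ratio pinned down, the budget gives x* = M/(p_x + p_y·(y/x)) and y* = (y/x)·x*.
Numerically y/x = 0.146933, so x* = 95/(3.26 + 30.2·0.146933) = 12.3419.

x* = 12.3419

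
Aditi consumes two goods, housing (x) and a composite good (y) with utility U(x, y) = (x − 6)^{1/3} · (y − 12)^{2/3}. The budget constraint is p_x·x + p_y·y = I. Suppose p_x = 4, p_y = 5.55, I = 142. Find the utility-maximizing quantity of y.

This is Cobb-Douglas in (x−6, y−12): tangency gives 1/3·p_y·(y−12) = 2/3·p_x·(x−6).
Substituting into the budget: x* = 6 + 1/3·(I − 6·p_x − 12·p_y)/p_x, and y* = 12 + 2/3·(…)/p_y.
Discretionary income = 142 − 6·4 − 12·5.55 = 51.4; y* = 12 + 2/3·51.4/5.55 = 18.1742.

y* = 18.1742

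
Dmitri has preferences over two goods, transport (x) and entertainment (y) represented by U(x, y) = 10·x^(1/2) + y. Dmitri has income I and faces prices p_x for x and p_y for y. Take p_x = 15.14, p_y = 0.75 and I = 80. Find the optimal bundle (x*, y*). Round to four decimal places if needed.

MU_x = 5/√x, MU_y = 1. Tangency: 5/√x = p_x/p_y.
Solve: √x = 5·p_y/p_x, so x*(p_x,p_y) = (5·p_y/p_x)², and y* = (I − p_x·x*)/p_y.
Plugging in: x* = (5·0.75/15.14)² = 0.0613, y* = 105.4282.

x* = 0.0613, y* = 105.4282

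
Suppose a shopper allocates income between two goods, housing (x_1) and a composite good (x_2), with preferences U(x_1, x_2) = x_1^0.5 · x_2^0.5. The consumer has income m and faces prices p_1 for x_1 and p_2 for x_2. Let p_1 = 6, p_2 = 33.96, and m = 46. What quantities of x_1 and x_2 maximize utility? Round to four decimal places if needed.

Tangency: MRS = x_2/x_1 = p_1/p_2.
So 0.5·p_2·x_2 = 0.5·p_1·x_1; combined with the budget, a share 0.5 of income goes to x_1.
Demand: x_1*(p_1,p_2,m) = 0.5·m/p_1 and x_2* = 0.5·m/p_2.
At p_1=6, p_2=33.96, m=46: x_1* = 0.5·46/6 = 3.8333, x_2* = 0.6773.

x_1* = 3.8333, x_2* = 0.6773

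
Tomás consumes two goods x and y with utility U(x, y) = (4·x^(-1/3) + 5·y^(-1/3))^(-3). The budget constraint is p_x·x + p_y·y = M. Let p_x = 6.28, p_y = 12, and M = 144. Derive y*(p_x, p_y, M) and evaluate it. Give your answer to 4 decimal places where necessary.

y* = 6.9789

From the CES first-order condition, (4/5)·(y/x)^(4/3) = p_x/p_y.
Hence y/x = ((5/4)·p_x/p_y)^(1/(4/3)), i.e. raised to the 0.75 power.
Substitute y = (y/x)·x into the budget: x* = M/(p_x + p_y·(y/x)).
Numerically y/x = 0.727388, so x* = 144/(6.28 + 12·0.727388) = 9.5945 and y* = 0.727388·9.5945 = 6.9789.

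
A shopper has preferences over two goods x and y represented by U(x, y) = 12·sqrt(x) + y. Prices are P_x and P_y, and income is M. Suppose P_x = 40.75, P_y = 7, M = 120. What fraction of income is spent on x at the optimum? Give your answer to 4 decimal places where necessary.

share on x = 0.3607

Utility is quasi-linear in y; the FOC for x is 6/√x = P_x/P_y.
Thus x* = (6·P_y/P_x)² — independent of M — with the rest of income spent on y.
Plugging in: x* = (6·7/40.75)² = 1.0623, y* = 10.9588.
Expenditure on x: 40.75·1.0623 = 43.2883; share = 0.3607.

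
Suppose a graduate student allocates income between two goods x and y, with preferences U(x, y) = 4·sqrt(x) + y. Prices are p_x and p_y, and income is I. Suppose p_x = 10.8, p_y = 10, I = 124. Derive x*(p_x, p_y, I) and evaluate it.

MU_x = 2/√x, MU_y = 1. Tangency: 2/√x = p_x/p_y.
Solve: √x = 2·p_y/p_x, so x*(p_x,p_y) = (2·p_y/p_x)², and y* = (I − p_x·x*)/p_y.
Plugging in: x* = (2·10/10.8)² = 3.4294.

x* = 3.4294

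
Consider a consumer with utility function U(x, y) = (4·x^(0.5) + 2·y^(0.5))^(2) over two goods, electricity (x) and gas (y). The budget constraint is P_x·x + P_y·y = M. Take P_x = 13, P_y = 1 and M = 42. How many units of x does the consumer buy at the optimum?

x* = 0.7602

MRS = MU_x/MU_y = 2·(y/x)^(0.5). Set equal to P_x/P_y.
Hence y/x = ((1/2)·P_x/P_y)^(1/(0.5)), i.e. raised to the 2 power.
With the ratio pinned down, the budget gives x* = M/(P_x + P_y·(y/x)) and y* = (y/x)·x*.
Numerically y/x = 42.25, so x* = 42/(13 + 1·42.25) = 0.7602.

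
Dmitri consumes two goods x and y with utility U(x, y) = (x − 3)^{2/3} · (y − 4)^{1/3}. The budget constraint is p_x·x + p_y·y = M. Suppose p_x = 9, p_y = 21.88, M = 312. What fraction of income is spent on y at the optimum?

Let x' = x−3, y' = y−4. MRS = 2·y'/x' = p_x/p_y.
After buying the subsistence bundle (3, 4), a share 2/3 of the remaining income goes to x: x* = 3 + 2/3·(M − 3p_x − 4p_y)/p_x.
Discretionary income = 312 − 3·9 − 4·21.88 = 197.48; x* = 3 + 2/3·197.48/9 = 17.6281; y* = 4 + 1/3·197.48/21.88 = 7.0085.
Expenditure on y: 21.88·7.0085 = 153.3467; share = 0.4915.

share on y = 0.4915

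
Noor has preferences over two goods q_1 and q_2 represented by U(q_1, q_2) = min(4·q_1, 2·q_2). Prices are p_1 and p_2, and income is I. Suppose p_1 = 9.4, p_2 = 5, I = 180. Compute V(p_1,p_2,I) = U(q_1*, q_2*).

V = 37.1134

With perfect complements, no substitution: consume in ratio q_1:q_2 = 2:4.
Budget: p_1·q_1 + p_2·2·q_1 = I, so (2·p_1 + 4·p_2)·q_1 = 2·I.
Demand: q_1*(p_1,p_2,I) = 2·I/(2·p_1 + 4·p_2), q_2* = 4·I/(2·p_1 + 4·p_2).
Here 2·9.4 + 4·5 = 38.8, giving q_1* = 9.2784 and q_2* = 18.5567.
Utility at the optimum: U(9.2784, 18.5567) = 37.1134.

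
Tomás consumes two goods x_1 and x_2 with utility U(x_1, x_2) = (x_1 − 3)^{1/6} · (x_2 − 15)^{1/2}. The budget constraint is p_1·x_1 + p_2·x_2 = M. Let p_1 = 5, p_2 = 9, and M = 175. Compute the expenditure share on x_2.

Let x_1' = x_1−3, x_2' = x_2−15. MRS = (1/3)·x_2'/x_1' = p_1/p_2.
Substituting into the budget: x_1* = 3 + 0.25·(M − 3·p_1 − 15·p_2)/p_1, and x_2* = 15 + 0.75·(…)/p_2.
Discretionary income = 175 − 3·5 − 15·9 = 25; x_1* = 3 + 0.25·25/5 = 4.25; x_2* = 15 + 0.75·25/9 = 17.0833.
Expenditure on x_2: 9·17.0833 = 153.75; share = 0.8786.

share on x_2 = 0.8786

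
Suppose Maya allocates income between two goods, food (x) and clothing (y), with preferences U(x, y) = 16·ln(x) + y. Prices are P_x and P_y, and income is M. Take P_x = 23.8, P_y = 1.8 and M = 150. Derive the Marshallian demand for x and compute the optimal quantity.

x* = 1.2101

Set MRS = P_x/P_y: (16/x)/1 = P_x/P_y.
So x*(P_x,P_y) = 16·P_y/P_x, independent of income; and y* = (M − 16·P_y)/P_y.
At the given prices: x* = 16·1.8/23.8 = 1.2101.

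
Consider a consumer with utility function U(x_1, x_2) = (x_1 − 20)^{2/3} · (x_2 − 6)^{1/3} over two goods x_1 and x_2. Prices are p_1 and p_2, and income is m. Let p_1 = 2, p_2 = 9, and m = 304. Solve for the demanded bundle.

x_1* = 90, x_2* = 13.7778

MRS = 2·(x_2−6)/(x_1−20). Tangency with p_1/p_2 gives x_2−6 = (1/2)·(p_1/p_2)·(x_1−20).
After buying the subsistence bundle (20, 6), a share 2/3 of the remaining income goes to x_1: x_1* = 20 + 2/3·(m − 20p_1 − 6p_2)/p_1.
Discretionary income = 304 − 20·2 − 6·9 = 210; x_1* = 20 + 2/3·210/2 = 90; x_2* = 6 + 1/3·210/9 = 13.7778.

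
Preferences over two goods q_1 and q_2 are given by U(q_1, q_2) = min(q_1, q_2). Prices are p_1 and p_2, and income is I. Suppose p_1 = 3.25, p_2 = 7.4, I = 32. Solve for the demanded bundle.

q_1* = 3.0047, q_2* = 3.0047

Here 3.25 + 7.4 = 10.65, giving q_1* = 3.0047 and q_2* = 3.0047.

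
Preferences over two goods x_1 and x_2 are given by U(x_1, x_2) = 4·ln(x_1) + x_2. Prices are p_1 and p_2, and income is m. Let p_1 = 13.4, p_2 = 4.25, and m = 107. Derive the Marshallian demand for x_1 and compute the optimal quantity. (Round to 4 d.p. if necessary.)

MU_x_1 = 4/x_1, MU_x_2 = 1. Tangency: 4/x_1 = p_1/p_2.
So x_1*(p_1,p_2) = 4·p_2/p_1, independent of income; and x_2* = (m − 4·p_2)/p_2.
At the given prices: x_1* = 4·4.25/13.4 = 1.2687.

x_1* = 1.2687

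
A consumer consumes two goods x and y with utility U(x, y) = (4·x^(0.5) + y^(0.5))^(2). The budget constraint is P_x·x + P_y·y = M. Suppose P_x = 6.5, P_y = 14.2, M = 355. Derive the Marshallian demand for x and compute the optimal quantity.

From the CES first-order condition, 4·(y/x)^(0.5) = P_x/P_y.
Hence y/x = ((1/4)·P_x/P_y)^(1/(0.5)), i.e. raised to the 2 power.
Substitute y = (y/x)·x into the budget: x* = M/(P_x + P_y·(y/x)).
Numerically y/x = 0.013096, so x* = 355/(6.5 + 14.2·0.013096) = 53.0963.

x* = 53.0963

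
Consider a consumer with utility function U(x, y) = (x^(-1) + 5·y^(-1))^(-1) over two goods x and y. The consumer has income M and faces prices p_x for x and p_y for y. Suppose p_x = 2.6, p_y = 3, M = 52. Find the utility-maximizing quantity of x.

From the CES first-order condition, (1/5)·(y/x)^(2) = p_x/p_y.
Hence y/x = (5·p_x/p_y)^(1/(2)), i.e. raised to the 0.5 power.
With the ratio pinned down, the budget gives x* = M/(p_x + p_y·(y/x)) and y* = (y/x)·x*.
Numerically y/x = 2.081666, so x* = 52/(2.6 + 3·2.081666) = 5.879.

x* = 5.879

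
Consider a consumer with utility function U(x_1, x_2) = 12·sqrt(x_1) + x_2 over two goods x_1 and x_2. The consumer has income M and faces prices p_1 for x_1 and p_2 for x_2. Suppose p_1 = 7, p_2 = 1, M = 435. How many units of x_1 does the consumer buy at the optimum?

x_1* = 0.7347

Thus x_1* = (6·p_2/p_1)² — independent of M — with the rest of income spent on x_2.
Plugging in: x_1* = (6·1/7)² = 0.7347.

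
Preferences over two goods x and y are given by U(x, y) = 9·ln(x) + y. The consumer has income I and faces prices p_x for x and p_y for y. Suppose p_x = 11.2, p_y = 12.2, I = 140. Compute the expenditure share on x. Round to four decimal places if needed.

So x*(p_x,p_y) = 9·p_y/p_x, independent of income; and y* = (I − 9·p_y)/p_y.
At the given prices: x* = 9·12.2/11.2 = 9.8036, and y* = 2.4754.
Expenditure on x: 11.2·9.8036 = 109.8; share = 0.7843.

share on x = 0.7843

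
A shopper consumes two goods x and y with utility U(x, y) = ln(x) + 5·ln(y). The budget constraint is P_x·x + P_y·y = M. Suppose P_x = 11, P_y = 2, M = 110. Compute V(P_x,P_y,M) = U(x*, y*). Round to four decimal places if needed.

MU_x/MU_y = (y)/(5·x); tangency sets this equal to P_x/P_y.
Rearranging, P_y·y = 5·P_x·x. Substituting into the budget gives P_x·x·(1 + 5) = M.
Demand: x*(P_x,P_y,M) = 1/6·M/P_x and y* = 5/6·M/P_y.
At P_x=11, P_y=2, M=110: x* = 1/6·110/11 = 1.6667, y* = 45.8333.
Utility at the optimum: U(1.6667, 45.8333) = 19.6359.

V = 19.6359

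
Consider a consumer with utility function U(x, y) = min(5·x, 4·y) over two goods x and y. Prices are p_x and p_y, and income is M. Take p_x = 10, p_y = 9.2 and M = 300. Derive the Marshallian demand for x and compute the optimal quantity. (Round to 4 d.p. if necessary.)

x* = 13.9535

Here 4·10 + 5·9.2 = 86, giving x* = 13.9535.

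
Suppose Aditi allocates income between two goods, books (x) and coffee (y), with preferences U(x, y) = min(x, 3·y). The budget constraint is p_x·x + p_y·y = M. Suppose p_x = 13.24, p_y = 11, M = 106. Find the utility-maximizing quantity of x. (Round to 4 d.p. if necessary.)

Here 3·13.24 + 11 = 50.72, giving x* = 6.2697.

x* = 6.2697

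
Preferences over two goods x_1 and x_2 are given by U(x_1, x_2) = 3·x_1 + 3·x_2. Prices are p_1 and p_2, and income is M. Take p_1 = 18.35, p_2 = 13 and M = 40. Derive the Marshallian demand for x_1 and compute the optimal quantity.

x_1* = 0

x_2 gives more utility per dollar, so spend all income on x_2: x_2* = M/p_2, x_1* = 0.
Numerically: x_1* = 0, x_2* = 3.0769.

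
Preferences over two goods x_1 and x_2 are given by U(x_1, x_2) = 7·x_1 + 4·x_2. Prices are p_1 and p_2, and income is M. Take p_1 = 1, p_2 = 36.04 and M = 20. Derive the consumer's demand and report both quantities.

Linear utility — the consumer picks whichever good has higher MU/price: 7/1 = 7 vs 4/36.04 = 0.111.
x_1 gives more utility per dollar, so spend all income on x_1: x_1* = M/p_1, x_2* = 0.
Numerically: x_1* = 20, x_2* = 0.

x_1* = 20, x_2* = 0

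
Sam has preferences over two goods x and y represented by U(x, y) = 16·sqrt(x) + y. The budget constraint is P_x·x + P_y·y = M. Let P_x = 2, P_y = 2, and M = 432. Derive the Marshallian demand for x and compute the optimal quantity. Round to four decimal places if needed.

x* = 64

Utility is quasi-linear in y; the FOC for x is 8/√x = P_x/P_y.
Thus x* = (8·P_y/P_x)² — independent of M — with the rest of income spent on y.
Plugging in: x* = (8·2/2)² = 64.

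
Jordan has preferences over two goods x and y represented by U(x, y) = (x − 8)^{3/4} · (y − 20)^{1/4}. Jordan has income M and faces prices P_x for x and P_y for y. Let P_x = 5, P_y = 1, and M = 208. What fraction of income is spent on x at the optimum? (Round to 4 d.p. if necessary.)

Let x' = x−8, y' = y−20. MRS = 3·y'/x' = P_x/P_y.
After buying the subsistence bundle (8, 20), a share 0.75 of the remaining income goes to x: x* = 8 + 0.75·(M − 8P_x − 20P_y)/P_x.
Discretionary income = 208 − 8·5 − 20·1 = 148; x* = 8 + 0.75·148/5 = 30.2; y* = 20 + 0.25·148/1 = 57.
Expenditure on x: 5·30.2 = 151; share = 0.726.

share on x = 0.726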